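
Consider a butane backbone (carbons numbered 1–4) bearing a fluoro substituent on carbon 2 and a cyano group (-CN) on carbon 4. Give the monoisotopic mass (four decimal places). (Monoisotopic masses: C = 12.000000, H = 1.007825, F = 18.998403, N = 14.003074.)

Atom tally by fragment:
  CH3 → C:1 H:3
  CH(F) → C:1 H:1 F:1
  CH2 → C:1 H:2
  CH2CN → C:2 H:2 N:1
Element totals:
  C: 5
  H: 8
  F: 1
  N: 1
Molecular formula: C5H8FN.
  M = 5(12.0) + 8(1.007825) + 18.998403 + 14.003074
    = 60.000000 + 8.062600 + 18.998403 + 14.003074 = 101.064077

101.0641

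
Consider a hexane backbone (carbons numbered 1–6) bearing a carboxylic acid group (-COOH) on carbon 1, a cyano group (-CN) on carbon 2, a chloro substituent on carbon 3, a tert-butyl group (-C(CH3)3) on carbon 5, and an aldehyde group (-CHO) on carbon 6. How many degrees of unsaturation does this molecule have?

Atom tally by fragment:
  HOOCCH2 → C:2 H:3 O:2
  CH(CN) → C:2 H:1 N:1
  CH(Cl) → C:1 H:1 Cl:1
  CH2 → C:1 H:2
  CH(C(CH3)3) → C:5 H:10
  CH2CHO → C:2 H:3 O:1
Element totals:
  C: 13
  H: 20
  Cl: 1
  N: 1
  O: 3
Molecular formula: C13H20ClNO3.
DoU = (2C + 2 + N − H − X) / 2 = (2·13 + 2 + 1 − 20 − 1) / 2 = 4.

4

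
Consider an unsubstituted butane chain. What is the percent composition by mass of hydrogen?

17.34%

Atom tally by fragment:
  CH3 → C:1 H:3
  CH2 → C:1 H:2
  CH2 → C:1 H:2
  CH3 → C:1 H:3
Element totals:
  C: 4
  H: 10
Molecular formula: C4H10.
Molar mass = 58.124 g/mol.
Mass from H: 10 × 1.008 = 10.080 g/mol.
%H = 10.080 / 58.124 × 100 = 17.34%.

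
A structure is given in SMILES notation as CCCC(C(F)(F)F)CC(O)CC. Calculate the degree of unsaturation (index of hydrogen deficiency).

0

Atom tally by fragment:
  CH3 → C:1 H:3
  CH2 → C:1 H:2
  CH2 → C:1 H:2
  CH(CF3) → C:2 H:1 F:3
  CH2 → C:1 H:2
  CH(OH) → C:1 H:2 O:1
  CH2 → C:1 H:2
  CH3 → C:1 H:3
Element totals:
  C: 9
  H: 17
  F: 3
  O: 1
Molecular formula: C9H17F3O.
DoU = (2C + 2 + N − H − X) / 2 = (2·9 + 2 + 0 − 17 − 3) / 2 = 0.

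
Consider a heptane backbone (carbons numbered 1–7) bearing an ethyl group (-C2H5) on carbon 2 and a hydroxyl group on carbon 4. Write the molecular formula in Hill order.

C9H20O

Atom tally by fragment:
  CH3 → C:1 H:3
  CH(C2H5) → C:3 H:6
  CH2 → C:1 H:2
  CH(OH) → C:1 H:2 O:1
  CH2 → C:1 H:2
  CH2 → C:1 H:2
  CH3 → C:1 H:3
Element totals:
  C: 9
  H: 20
  O: 1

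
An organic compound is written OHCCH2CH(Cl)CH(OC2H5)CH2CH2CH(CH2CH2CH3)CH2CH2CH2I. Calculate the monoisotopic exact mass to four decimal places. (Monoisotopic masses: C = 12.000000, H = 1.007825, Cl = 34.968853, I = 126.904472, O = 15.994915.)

Element totals:
  C: 15
  H: 28
  Cl: 1
  I: 1
  O: 2
Molecular formula: C15H28ClIO2.
  M = 15(12.0) + 28(1.007825) + 34.968853 + 126.904472 + 2(15.994915)
    = 180.000000 + 28.219100 + 34.968853 + 126.904472 + 31.989830 = 402.082255

402.0823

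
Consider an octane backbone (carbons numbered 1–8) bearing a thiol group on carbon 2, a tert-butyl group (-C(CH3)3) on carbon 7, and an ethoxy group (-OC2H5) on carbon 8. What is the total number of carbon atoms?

Atom tally by fragment:
  CH3 → C:1 H:3
  CH(SH) → C:1 H:2 S:1
  CH2 → C:1 H:2
  CH2 → C:1 H:2
  CH2 → C:1 H:2
  CH2 → C:1 H:2
  CH(C(CH3)3) → C:5 H:10
  CH2OC2H5 → C:3 H:7 O:1
Element totals:
  C: 14
  H: 30
  O: 1
  S: 1

14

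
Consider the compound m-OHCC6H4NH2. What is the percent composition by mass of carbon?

69.41%

Atom tally by fragment:
  benzene ring core → C:6 H:6
  (− 2 ring H displaced by substituents)
  + CHO → C:1 H:1 O:1
  + NH2 → N:1 H:2
Element totals:
  C: 7
  H: 7
  N: 1
  O: 1
Molecular formula: C7H7NO.
Molar mass = 121.139 g/mol.
Mass from C: 7 × 12.011 = 84.077 g/mol.
%C = 84.077 / 121.139 × 100 = 69.41%.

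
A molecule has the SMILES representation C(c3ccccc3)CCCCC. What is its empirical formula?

C2H3

Atom tally by fragment:
  C6H5CH2 → C:7 H:7
  CH2 → C:1 H:2
  CH2 → C:1 H:2
  CH2 → C:1 H:2
  CH2 → C:1 H:2
  CH3 → C:1 H:3
Element totals:
  C: 12
  H: 18
Molecular formula: C12H18.
gcd of subscripts = 6; dividing each by 6:
  C: 12/6 = 2
  H: 18/6 = 3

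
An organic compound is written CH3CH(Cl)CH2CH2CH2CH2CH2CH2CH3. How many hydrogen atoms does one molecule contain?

19

Atom tally by fragment:
  CH3 → C:1 H:3
  CH(Cl) → C:1 H:1 Cl:1
  CH2 → C:1 H:2
  CH2 → C:1 H:2
  CH2 → C:1 H:2
  CH2 → C:1 H:2
  CH2 → C:1 H:2
  CH2 → C:1 H:2
  CH3 → C:1 H:3
Element totals:
  C: 9
  H: 19
  Cl: 1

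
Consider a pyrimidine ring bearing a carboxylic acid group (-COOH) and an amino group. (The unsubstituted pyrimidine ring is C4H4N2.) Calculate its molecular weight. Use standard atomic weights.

139.11 g/mol

Atom tally by fragment:
  pyrimidine ring core → C:4 H:4 N:2
  (− 2 ring H displaced by substituents)
  + COOH → C:1 H:1 O:2
  + NH2 → N:1 H:2
Element totals:
  C: 5
  H: 5
  N: 3
  O: 2
Molecular formula: C5H5N3O2.
  M = 5(12.011) + 5(1.008) + 3(14.007) + 2(15.999)
    = 60.055 + 5.040 + 42.021 + 31.998 = 139.114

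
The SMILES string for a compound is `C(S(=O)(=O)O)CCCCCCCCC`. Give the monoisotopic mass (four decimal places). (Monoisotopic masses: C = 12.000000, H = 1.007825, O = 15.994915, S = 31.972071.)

Atom tally by fragment:
  HO3SCH2 → C:1 H:3 S:1 O:3
  CH2 → C:1 H:2
  CH2 → C:1 H:2
  CH2 → C:1 H:2
  CH2 → C:1 H:2
  CH2 → C:1 H:2
  CH2 → C:1 H:2
  CH2 → C:1 H:2
  CH2 → C:1 H:2
  CH3 → C:1 H:3
Element totals:
  C: 10
  H: 22
  O: 3
  S: 1
Molecular formula: C10H22O3S.
  M = 10(12.0) + 22(1.007825) + 3(15.994915) + 31.972071
    = 120.000000 + 22.172150 + 47.984745 + 31.972071 = 222.128966

222.1290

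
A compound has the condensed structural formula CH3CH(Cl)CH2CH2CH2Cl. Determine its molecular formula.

Element totals:
  C: 5
  H: 10
  Cl: 2

C5H10Cl2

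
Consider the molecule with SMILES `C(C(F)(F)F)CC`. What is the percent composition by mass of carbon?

42.86%

Atom tally by fragment:
  F3CCH2 → C:2 H:2 F:3
  CH2 → C:1 H:2
  CH3 → C:1 H:3
Element totals:
  C: 4
  H: 7
  F: 3
Molecular formula: C4H7F3.
Molar mass = 112.094 g/mol.
Mass from C: 4 × 12.011 = 48.044 g/mol.
%C = 48.044 / 112.094 × 100 = 42.86%.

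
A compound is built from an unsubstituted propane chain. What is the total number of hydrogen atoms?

8

Atom tally by fragment:
  CH3 → C:1 H:3
  CH2 → C:1 H:2
  CH3 → C:1 H:3
Element totals:
  C: 3
  H: 8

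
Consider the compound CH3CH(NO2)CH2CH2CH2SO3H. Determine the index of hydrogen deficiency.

Element totals:
  C: 5
  H: 11
  N: 1
  O: 5
  S: 1
Molecular formula: C5H11NO5S.
DoU = (2C + 2 + N − H − X) / 2 = (2·5 + 2 + 1 − 11 − 0) / 2 = 1.

1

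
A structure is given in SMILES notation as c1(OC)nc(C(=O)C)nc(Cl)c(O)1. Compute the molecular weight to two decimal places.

202.59 g/mol

Atom tally by fragment:
  pyrimidine ring core → C:4 H:4 N:2
  (− 4 ring H displaced by substituents)
  + OCH3 → C:1 H:3 O:1
  + COCH3 → C:2 H:3 O:1
  + Cl → Cl:1
  + OH → O:1 H:1
Element totals:
  C: 7
  H: 7
  Cl: 1
  N: 2
  O: 3
Molecular formula: C7H7ClN2O3.
  M = 7(12.011) + 7(1.008) + 35.45 + 2(14.007) + 3(15.999)
    = 84.077 + 7.056 + 35.450 + 28.014 + 47.997 = 202.594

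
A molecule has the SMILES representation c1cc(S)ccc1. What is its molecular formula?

C6H6S

Atom tally by fragment:
  benzene ring core → C:6 H:6
  (− 1 ring H displaced by substituents)
  + SH → S:1 H:1
Element totals:
  C: 6
  H: 6
  S: 1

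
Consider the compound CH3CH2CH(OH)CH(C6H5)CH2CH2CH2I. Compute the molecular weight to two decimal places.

318.20 g/mol

Atom tally by fragment:
  CH3 → C:1 H:3
  CH2 → C:1 H:2
  CH(OH) → C:1 H:2 O:1
  CH(C6H5) → C:7 H:6
  CH2 → C:1 H:2
  CH2 → C:1 H:2
  CH2I → C:1 H:2 I:1
Element totals:
  C: 13
  H: 19
  I: 1
  O: 1
Molecular formula: C13H19IO.
  M = 13(12.011) + 19(1.008) + 126.904 + 15.999
    = 156.143 + 19.152 + 126.904 + 15.999 = 318.198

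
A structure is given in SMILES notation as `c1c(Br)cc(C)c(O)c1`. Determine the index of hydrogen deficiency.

Atom tally by fragment:
  benzene ring core → C:6 H:6
  (− 3 ring H displaced by substituents)
  + Br → Br:1
  + CH3 → C:1 H:3
  + OH → O:1 H:1
Element totals:
  C: 7
  H: 7
  Br: 1
  O: 1
Molecular formula: C7H7BrO.
DoU = (2C + 2 + N − H − X) / 2 = (2·7 + 2 + 0 − 7 − 1) / 2 = 4.

4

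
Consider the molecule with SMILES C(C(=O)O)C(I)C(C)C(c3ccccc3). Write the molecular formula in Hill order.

C12H15IO2

Atom tally by fragment:
  HOOCCH2 → C:2 H:3 O:2
  CH(I) → C:1 H:1 I:1
  CH(CH3) → C:2 H:4
  CH2C6H5 → C:7 H:7
Element totals:
  C: 12
  H: 15
  I: 1
  O: 2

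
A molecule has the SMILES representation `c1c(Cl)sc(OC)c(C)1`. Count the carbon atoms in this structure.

Atom tally by fragment:
  thiophene ring core → C:4 H:4 S:1
  (− 3 ring H displaced by substituents)
  + Cl → Cl:1
  + OCH3 → C:1 H:3 O:1
  + CH3 → C:1 H:3
Element totals:
  C: 6
  H: 7
  Cl: 1
  O: 1
  S: 1

6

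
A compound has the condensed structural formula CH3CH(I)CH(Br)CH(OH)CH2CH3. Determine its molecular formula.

C6H12BrIO

Atom tally by fragment:
  CH3 → C:1 H:3
  CH(I) → C:1 H:1 I:1
  CH(Br) → C:1 H:1 Br:1
  CH(OH) → C:1 H:2 O:1
  CH2 → C:1 H:2
  CH3 → C:1 H:3
Element totals:
  C: 6
  H: 12
  Br: 1
  I: 1
  O: 1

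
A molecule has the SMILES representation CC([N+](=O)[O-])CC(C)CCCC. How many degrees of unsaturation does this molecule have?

Atom tally by fragment:
  CH3 → C:1 H:3
  CH(NO2) → C:1 H:1 N:1 O:2
  CH2 → C:1 H:2
  CH(CH3) → C:2 H:4
  CH2 → C:1 H:2
  CH2 → C:1 H:2
  CH2 → C:1 H:2
  CH3 → C:1 H:3
Element totals:
  C: 9
  H: 19
  N: 1
  O: 2
Molecular formula: C9H19NO2.
DoU = (2C + 2 + N − H − X) / 2 = (2·9 + 2 + 1 − 19 − 0) / 2 = 1.

1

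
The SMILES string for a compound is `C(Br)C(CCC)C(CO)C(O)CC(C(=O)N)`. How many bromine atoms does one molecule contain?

1

Atom tally by fragment:
  BrCH2 → C:1 H:2 Br:1
  CH(CH2CH2CH3) → C:4 H:8
  CH(CH2OH) → C:2 H:4 O:1
  CH(OH) → C:1 H:2 O:1
  CH2 → C:1 H:2
  CH2CONH2 → C:2 H:4 O:1 N:1
Element totals:
  C: 11
  H: 22
  Br: 1
  N: 1
  O: 3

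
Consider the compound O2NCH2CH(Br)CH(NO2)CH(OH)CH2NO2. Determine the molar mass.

Atom tally by fragment:
  O2NCH2 → C:1 H:2 N:1 O:2
  CH(Br) → C:1 H:1 Br:1
  CH(NO2) → C:1 H:1 N:1 O:2
  CH(OH) → C:1 H:2 O:1
  CH2NO2 → C:1 H:2 N:1 O:2
Element totals:
  C: 5
  H: 8
  Br: 1
  N: 3
  O: 7
Molecular formula: C5H8BrN3O7.
  M = 5(12.011) + 8(1.008) + 79.904 + 3(14.007) + 7(15.999)
    = 60.055 + 8.064 + 79.904 + 42.021 + 111.993 = 302.037

302.04 g/mol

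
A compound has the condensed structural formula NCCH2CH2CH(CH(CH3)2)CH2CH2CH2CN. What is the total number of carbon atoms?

Atom tally by fragment:
  NCCH2 → C:2 H:2 N:1
  CH2 → C:1 H:2
  CH(CH(CH3)2) → C:4 H:8
  CH2 → C:1 H:2
  CH2 → C:1 H:2
  CH2CN → C:2 H:2 N:1
Element totals:
  C: 11
  H: 18
  N: 2

11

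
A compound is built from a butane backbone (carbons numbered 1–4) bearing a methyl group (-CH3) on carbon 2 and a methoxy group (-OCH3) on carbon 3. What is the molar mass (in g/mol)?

Atom tally by fragment:
  CH3 → C:1 H:3
  CH(CH3) → C:2 H:4
  CH(OCH3) → C:2 H:4 O:1
  CH3 → C:1 H:3
Element totals:
  C: 6
  H: 14
  O: 1
Molecular formula: C6H14O.
  M = 6(12.011) + 14(1.008) + 15.999
    = 72.066 + 14.112 + 15.999 = 102.177

102.18 g/mol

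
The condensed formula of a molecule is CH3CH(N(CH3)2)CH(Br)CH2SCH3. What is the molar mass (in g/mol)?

226.18 g/mol

Atom tally by fragment:
  CH3 → C:1 H:3
  CH(N(CH3)2) → C:3 H:7 N:1
  CH(Br) → C:1 H:1 Br:1
  CH2SCH3 → C:2 H:5 S:1
Element totals:
  C: 7
  H: 16
  Br: 1
  N: 1
  S: 1
Molecular formula: C7H16BrNS.
  M = 7(12.011) + 16(1.008) + 79.904 + 14.007 + 32.06
    = 84.077 + 16.128 + 79.904 + 14.007 + 32.060 = 226.176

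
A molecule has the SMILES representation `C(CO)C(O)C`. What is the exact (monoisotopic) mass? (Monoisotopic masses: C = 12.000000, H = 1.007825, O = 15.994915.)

Atom tally by fragment:
  HOCH2CH2 → C:2 H:5 O:1
  CH(OH) → C:1 H:2 O:1
  CH3 → C:1 H:3
Element totals:
  C: 4
  H: 10
  O: 2
Molecular formula: C4H10O2.
  M = 4(12.0) + 10(1.007825) + 2(15.994915)
    = 48.000000 + 10.078250 + 31.989830 = 90.068080

90.0681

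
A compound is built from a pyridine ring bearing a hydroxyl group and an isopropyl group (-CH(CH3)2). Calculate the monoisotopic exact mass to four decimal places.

Atom tally by fragment:
  pyridine ring core → C:5 H:5 N:1
  (− 2 ring H displaced by substituents)
  + OH → O:1 H:1
  + CH(CH3)2 → C:3 H:7
Element totals:
  C: 8
  H: 11
  N: 1
  O: 1
Molecular formula: C8H11NO.
  M = 8(12.0) + 11(1.007825) + 14.003074 + 15.994915
    = 96.000000 + 11.086075 + 14.003074 + 15.994915 = 137.084064

137.0841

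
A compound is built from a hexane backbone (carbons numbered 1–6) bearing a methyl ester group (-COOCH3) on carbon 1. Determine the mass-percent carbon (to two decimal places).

Atom tally by fragment:
  CH3OOCCH2 → C:3 H:5 O:2
  CH2 → C:1 H:2
  CH2 → C:1 H:2
  CH2 → C:1 H:2
  CH2 → C:1 H:2
  CH3 → C:1 H:3
Element totals:
  C: 8
  H: 16
  O: 2
Molecular formula: C8H16O2.
Molar mass = 144.214 g/mol.
Mass from C: 8 × 12.011 = 96.088 g/mol.
%C = 96.088 / 144.214 × 100 = 66.63%.

66.63%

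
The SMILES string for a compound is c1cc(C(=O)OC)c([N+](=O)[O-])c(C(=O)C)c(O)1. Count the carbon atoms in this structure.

Atom tally by fragment:
  benzene ring core → C:6 H:6
  (− 4 ring H displaced by substituents)
  + COOCH3 → C:2 H:3 O:2
  + NO2 → N:1 O:2
  + COCH3 → C:2 H:3 O:1
  + OH → O:1 H:1
Element totals:
  C: 10
  H: 9
  N: 1
  O: 6

10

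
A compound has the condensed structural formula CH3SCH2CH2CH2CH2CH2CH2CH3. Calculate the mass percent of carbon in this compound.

Element totals:
  C: 8
  H: 18
  S: 1
Molecular formula: C8H18S.
Molar mass = 146.292 g/mol.
Mass from C: 8 × 12.011 = 96.088 g/mol.
%C = 96.088 / 146.292 × 100 = 65.68%.

65.68%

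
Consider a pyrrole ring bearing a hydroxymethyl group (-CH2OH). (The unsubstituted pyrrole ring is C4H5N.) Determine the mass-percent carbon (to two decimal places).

61.84%

Atom tally by fragment:
  pyrrole ring core → C:4 H:5 N:1
  (− 1 ring H displaced by substituents)
  + CH2OH → C:1 H:3 O:1
Element totals:
  C: 5
  H: 7
  N: 1
  O: 1
Molecular formula: C5H7NO.
Molar mass = 97.117 g/mol.
Mass from C: 5 × 12.011 = 60.055 g/mol.
%C = 60.055 / 97.117 × 100 = 61.84%.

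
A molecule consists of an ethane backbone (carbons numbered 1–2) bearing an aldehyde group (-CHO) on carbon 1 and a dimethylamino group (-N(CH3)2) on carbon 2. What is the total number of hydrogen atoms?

11

Atom tally by fragment:
  OHCCH2 → C:2 H:3 O:1
  CH2N(CH3)2 → C:3 H:8 N:1
Element totals:
  C: 5
  H: 11
  N: 1
  O: 1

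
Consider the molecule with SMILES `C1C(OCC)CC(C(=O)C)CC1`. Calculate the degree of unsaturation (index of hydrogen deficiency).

Atom tally by fragment:
  cyclohexane ring core → C:6 H:12
  (− 2 ring H displaced by substituents)
  + OC2H5 → C:2 H:5 O:1
  + COCH3 → C:2 H:3 O:1
Element totals:
  C: 10
  H: 18
  O: 2
Molecular formula: C10H18O2.
DoU = (2C + 2 + N − H − X) / 2 = (2·10 + 2 + 0 − 18 − 0) / 2 = 2.

2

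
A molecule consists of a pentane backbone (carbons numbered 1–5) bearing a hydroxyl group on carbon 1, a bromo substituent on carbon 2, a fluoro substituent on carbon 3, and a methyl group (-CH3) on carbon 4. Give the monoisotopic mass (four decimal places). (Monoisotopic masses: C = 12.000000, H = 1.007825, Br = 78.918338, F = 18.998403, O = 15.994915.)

Atom tally by fragment:
  HOCH2 → C:1 H:3 O:1
  CH(Br) → C:1 H:1 Br:1
  CH(F) → C:1 H:1 F:1
  CH(CH3) → C:2 H:4
  CH3 → C:1 H:3
Element totals:
  C: 6
  H: 12
  Br: 1
  F: 1
  O: 1
Molecular formula: C6H12BrFO.
  M = 6(12.0) + 12(1.007825) + 78.918338 + 18.998403 + 15.994915
    = 72.000000 + 12.093900 + 78.918338 + 18.998403 + 15.994915 = 198.005556

198.0056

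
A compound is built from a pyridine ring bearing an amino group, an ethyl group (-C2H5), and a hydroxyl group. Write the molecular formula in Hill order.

Atom tally by fragment:
  pyridine ring core → C:5 H:5 N:1
  (− 3 ring H displaced by substituents)
  + NH2 → N:1 H:2
  + C2H5 → C:2 H:5
  + OH → O:1 H:1
Element totals:
  C: 7
  H: 10
  N: 2
  O: 1

C7H10N2O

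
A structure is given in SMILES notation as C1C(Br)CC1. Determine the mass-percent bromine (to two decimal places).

59.19%

Atom tally by fragment:
  cyclobutane ring core → C:4 H:8
  (− 1 ring H displaced by substituents)
  + Br → Br:1
Element totals:
  C: 4
  H: 7
  Br: 1
Molecular formula: C4H7Br.
Molar mass = 135.004 g/mol.
Mass from Br: 1 × 79.904 = 79.904 g/mol.
%Br = 79.904 / 135.004 × 100 = 59.19%.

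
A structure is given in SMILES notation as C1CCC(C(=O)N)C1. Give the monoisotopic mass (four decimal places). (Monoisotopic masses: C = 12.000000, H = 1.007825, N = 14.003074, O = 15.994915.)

Atom tally by fragment:
  cyclopentane ring core → C:5 H:10
  (− 1 ring H displaced by substituents)
  + CONH2 → C:1 H:2 O:1 N:1
Element totals:
  C: 6
  H: 11
  N: 1
  O: 1
Molecular formula: C6H11NO.
  M = 6(12.0) + 11(1.007825) + 14.003074 + 15.994915
    = 72.000000 + 11.086075 + 14.003074 + 15.994915 = 113.084064

113.0841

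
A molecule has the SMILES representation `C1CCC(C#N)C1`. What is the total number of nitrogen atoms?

1

Atom tally by fragment:
  cyclopentane ring core → C:5 H:10
  (− 1 ring H displaced by substituents)
  + CN → C:1 N:1
Element totals:
  C: 6
  H: 9
  N: 1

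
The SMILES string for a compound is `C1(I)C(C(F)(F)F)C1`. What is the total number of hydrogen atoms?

Atom tally by fragment:
  cyclopropane ring core → C:3 H:6
  (− 2 ring H displaced by substituents)
  + I → I:1
  + CF3 → C:1 F:3
Element totals:
  C: 4
  H: 4
  F: 3
  I: 1

4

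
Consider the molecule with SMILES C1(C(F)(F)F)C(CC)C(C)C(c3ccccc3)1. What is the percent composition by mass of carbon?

Atom tally by fragment:
  cyclobutane ring core → C:4 H:8
  (− 4 ring H displaced by substituents)
  + CF3 → C:1 F:3
  + C2H5 → C:2 H:5
  + CH3 → C:1 H:3
  + C6H5 → C:6 H:5
Element totals:
  C: 14
  H: 17
  F: 3
Molecular formula: C14H17F3.
Molar mass = 242.284 g/mol.
Mass from C: 14 × 12.011 = 168.154 g/mol.
%C = 168.154 / 242.284 × 100 = 69.40%.

69.40%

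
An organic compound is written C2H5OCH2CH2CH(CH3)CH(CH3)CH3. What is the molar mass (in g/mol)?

144.26 g/mol

Atom tally by fragment:
  C2H5OCH2 → C:3 H:7 O:1
  CH2 → C:1 H:2
  CH(CH3) → C:2 H:4
  CH(CH3) → C:2 H:4
  CH3 → C:1 H:3
Element totals:
  C: 9
  H: 20
  O: 1
Molecular formula: C9H20O.
  M = 9(12.011) + 20(1.008) + 15.999
    = 108.099 + 20.160 + 15.999 = 144.258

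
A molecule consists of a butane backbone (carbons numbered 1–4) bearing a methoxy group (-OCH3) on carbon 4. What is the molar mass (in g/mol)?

88.15 g/mol

Atom tally by fragment:
  CH3 → C:1 H:3
  CH2 → C:1 H:2
  CH2 → C:1 H:2
  CH2OCH3 → C:2 H:5 O:1
Element totals:
  C: 5
  H: 12
  O: 1
Molecular formula: C5H12O.
  M = 5(12.011) + 12(1.008) + 15.999
    = 60.055 + 12.096 + 15.999 = 88.150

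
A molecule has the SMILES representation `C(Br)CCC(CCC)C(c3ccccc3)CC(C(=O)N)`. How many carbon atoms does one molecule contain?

17

Atom tally by fragment:
  BrCH2 → C:1 H:2 Br:1
  CH2 → C:1 H:2
  CH2 → C:1 H:2
  CH(CH2CH2CH3) → C:4 H:8
  CH(C6H5) → C:7 H:6
  CH2 → C:1 H:2
  CH2CONH2 → C:2 H:4 O:1 N:1
Element totals:
  C: 17
  H: 26
  Br: 1
  N: 1
  O: 1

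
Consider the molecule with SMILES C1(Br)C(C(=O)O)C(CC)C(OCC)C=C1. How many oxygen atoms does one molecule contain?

3

Atom tally by fragment:
  cyclohexene ring core → C:6 H:10
  (− 4 ring H displaced by substituents)
  + Br → Br:1
  + COOH → C:1 H:1 O:2
  + C2H5 → C:2 H:5
  + OC2H5 → C:2 H:5 O:1
Element totals:
  C: 11
  H: 17
  Br: 1
  O: 3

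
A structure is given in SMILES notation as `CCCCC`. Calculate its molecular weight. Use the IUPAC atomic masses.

72.15 g/mol

Atom tally by fragment:
  CH3 → C:1 H:3
  CH2 → C:1 H:2
  CH2 → C:1 H:2
  CH2 → C:1 H:2
  CH3 → C:1 H:3
Element totals:
  C: 5
  H: 12
Molecular formula: C5H12.
  M = 5(12.011) + 12(1.008)
    = 60.055 + 12.096 = 72.151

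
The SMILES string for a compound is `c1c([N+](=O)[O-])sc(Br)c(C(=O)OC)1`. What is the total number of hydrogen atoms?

4

Atom tally by fragment:
  thiophene ring core → C:4 H:4 S:1
  (− 3 ring H displaced by substituents)
  + NO2 → N:1 O:2
  + Br → Br:1
  + COOCH3 → C:2 H:3 O:2
Element totals:
  C: 6
  H: 4
  Br: 1
  N: 1
  O: 4
  S: 1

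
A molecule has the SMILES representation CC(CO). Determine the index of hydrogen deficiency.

Atom tally by fragment:
  CH3 → C:1 H:3
  CH2CH2OH → C:2 H:5 O:1
Element totals:
  C: 3
  H: 8
  O: 1
Molecular formula: C3H8O.
DoU = (2C + 2 + N − H − X) / 2 = (2·3 + 2 + 0 − 8 − 0) / 2 = 0.

0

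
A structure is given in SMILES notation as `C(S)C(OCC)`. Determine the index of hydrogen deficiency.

0

Atom tally by fragment:
  HSCH2 → C:1 H:3 S:1
  CH2OC2H5 → C:3 H:7 O:1
Element totals:
  C: 4
  H: 10
  O: 1
  S: 1
Molecular formula: C4H10OS.
DoU = (2C + 2 + N − H − X) / 2 = (2·4 + 2 + 0 − 10 − 0) / 2 = 0.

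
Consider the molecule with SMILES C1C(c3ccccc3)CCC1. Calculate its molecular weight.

Atom tally by fragment:
  cyclopentane ring core → C:5 H:10
  (− 1 ring H displaced by substituents)
  + C6H5 → C:6 H:5
Element totals:
  C: 11
  H: 14
Molecular formula: C11H14.
  M = 11(12.011) + 14(1.008)
    = 132.121 + 14.112 = 146.233

146.23 g/mol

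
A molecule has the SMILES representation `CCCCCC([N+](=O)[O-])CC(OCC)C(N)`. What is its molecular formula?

C11H24N2O3

Atom tally by fragment:
  CH3 → C:1 H:3
  CH2 → C:1 H:2
  CH2 → C:1 H:2
  CH2 → C:1 H:2
  CH2 → C:1 H:2
  CH(NO2) → C:1 H:1 N:1 O:2
  CH2 → C:1 H:2
  CH(OC2H5) → C:3 H:6 O:1
  CH2NH2 → C:1 H:4 N:1
Element totals:
  C: 11
  H: 24
  N: 2
  O: 3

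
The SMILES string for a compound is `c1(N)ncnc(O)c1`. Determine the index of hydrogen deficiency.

4

Atom tally by fragment:
  pyrimidine ring core → C:4 H:4 N:2
  (− 2 ring H displaced by substituents)
  + NH2 → N:1 H:2
  + OH → O:1 H:1
Element totals:
  C: 4
  H: 5
  N: 3
  O: 1
Molecular formula: C4H5N3O.
DoU = (2C + 2 + N − H − X) / 2 = (2·4 + 2 + 3 − 5 − 0) / 2 = 4.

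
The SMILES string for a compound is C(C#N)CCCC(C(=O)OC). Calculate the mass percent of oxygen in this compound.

20.62%

Atom tally by fragment:
  NCCH2 → C:2 H:2 N:1
  CH2 → C:1 H:2
  CH2 → C:1 H:2
  CH2 → C:1 H:2
  CH2COOCH3 → C:3 H:5 O:2
Element totals:
  C: 8
  H: 13
  N: 1
  O: 2
Molecular formula: C8H13NO2.
Molar mass = 155.197 g/mol.
Mass from O: 2 × 15.999 = 31.998 g/mol.
%O = 31.998 / 155.197 × 100 = 20.62%.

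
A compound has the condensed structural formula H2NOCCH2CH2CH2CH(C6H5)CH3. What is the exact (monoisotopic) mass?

191.1310

Atom tally by fragment:
  H2NOCCH2 → C:2 H:4 O:1 N:1
  CH2 → C:1 H:2
  CH2 → C:1 H:2
  CH(C6H5) → C:7 H:6
  CH3 → C:1 H:3
Element totals:
  C: 12
  H: 17
  N: 1
  O: 1
Molecular formula: C12H17NO.
  M = 12(12.0) + 17(1.007825) + 14.003074 + 15.994915
    = 144.000000 + 17.133025 + 14.003074 + 15.994915 = 191.131014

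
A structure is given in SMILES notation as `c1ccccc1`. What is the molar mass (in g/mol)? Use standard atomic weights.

Atom tally by fragment:
  benzene ring core → C:6 H:6
Element totals:
  C: 6
  H: 6
Molecular formula: C6H6.
  M = 6(12.011) + 6(1.008)
    = 72.066 + 6.048 = 78.114

78.11 g/mol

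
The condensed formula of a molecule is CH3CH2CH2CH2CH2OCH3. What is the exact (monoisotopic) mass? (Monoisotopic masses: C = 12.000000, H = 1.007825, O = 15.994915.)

Atom tally by fragment:
  CH3 → C:1 H:3
  CH2 → C:1 H:2
  CH2 → C:1 H:2
  CH2 → C:1 H:2
  CH2OCH3 → C:2 H:5 O:1
Element totals:
  C: 6
  H: 14
  O: 1
Molecular formula: C6H14O.
  M = 6(12.0) + 14(1.007825) + 15.994915
    = 72.000000 + 14.109550 + 15.994915 = 102.104465

102.1045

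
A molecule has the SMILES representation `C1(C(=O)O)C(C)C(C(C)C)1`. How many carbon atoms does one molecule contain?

Atom tally by fragment:
  cyclopropane ring core → C:3 H:6
  (− 3 ring H displaced by substituents)
  + COOH → C:1 H:1 O:2
  + CH3 → C:1 H:3
  + CH(CH3)2 → C:3 H:7
Element totals:
  C: 8
  H: 14
  O: 2

8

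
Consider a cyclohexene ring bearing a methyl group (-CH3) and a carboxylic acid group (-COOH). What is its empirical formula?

C4H6O

Atom tally by fragment:
  cyclohexene ring core → C:6 H:10
  (− 2 ring H displaced by substituents)
  + CH3 → C:1 H:3
  + COOH → C:1 H:1 O:2
Element totals:
  C: 8
  H: 12
  O: 2
Molecular formula: C8H12O2.
gcd of subscripts = 2; dividing each by 2:
  C: 8/2 = 4
  H: 12/2 = 6
  O: 2/2 = 1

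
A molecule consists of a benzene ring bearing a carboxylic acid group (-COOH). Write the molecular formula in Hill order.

C7H6O2

Atom tally by fragment:
  benzene ring core → C:6 H:6
  (− 1 ring H displaced by substituents)
  + COOH → C:1 H:1 O:2
Element totals:
  C: 7
  H: 6
  O: 2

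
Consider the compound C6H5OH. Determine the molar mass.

94.11 g/mol

Atom tally by fragment:
  benzene ring core → C:6 H:6
  (− 1 ring H displaced by substituents)
  + OH → O:1 H:1
Element totals:
  C: 6
  H: 6
  O: 1
Molecular formula: C6H6O.
  M = 6(12.011) + 6(1.008) + 15.999
    = 72.066 + 6.048 + 15.999 = 94.113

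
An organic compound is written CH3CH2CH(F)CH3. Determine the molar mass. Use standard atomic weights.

76.11 g/mol

Element totals:
  C: 4
  H: 9
  F: 1
Molecular formula: C4H9F.
  M = 4(12.011) + 9(1.008) + 18.998
    = 48.044 + 9.072 + 18.998 = 76.114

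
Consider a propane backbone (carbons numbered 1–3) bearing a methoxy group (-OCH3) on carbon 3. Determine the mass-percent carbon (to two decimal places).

Atom tally by fragment:
  CH3 → C:1 H:3
  CH2 → C:1 H:2
  CH2OCH3 → C:2 H:5 O:1
Element totals:
  C: 4
  H: 10
  O: 1
Molecular formula: C4H10O.
Molar mass = 74.123 g/mol.
Mass from C: 4 × 12.011 = 48.044 g/mol.
%C = 48.044 / 74.123 × 100 = 64.82%.

64.82%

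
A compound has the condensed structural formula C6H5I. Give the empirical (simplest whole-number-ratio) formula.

Atom tally by fragment:
  benzene ring core → C:6 H:6
  (− 1 ring H displaced by substituents)
  + I → I:1
Element totals:
  C: 6
  H: 5
  I: 1
Molecular formula: C6H5I.
gcd of subscripts (6, 5, 1) = 1, so the empirical formula equals the molecular formula.

C6H5I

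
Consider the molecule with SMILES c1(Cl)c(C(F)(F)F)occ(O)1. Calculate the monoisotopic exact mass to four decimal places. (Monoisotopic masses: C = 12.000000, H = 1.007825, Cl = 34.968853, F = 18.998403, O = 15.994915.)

185.9695

Atom tally by fragment:
  furan ring core → C:4 H:4 O:1
  (− 3 ring H displaced by substituents)
  + Cl → Cl:1
  + CF3 → C:1 F:3
  + OH → O:1 H:1
Element totals:
  C: 5
  H: 2
  Cl: 1
  F: 3
  O: 2
Molecular formula: C5H2ClF3O2.
  M = 5(12.0) + 2(1.007825) + 34.968853 + 3(18.998403) + 2(15.994915)
    = 60.000000 + 2.015650 + 34.968853 + 56.995209 + 31.989830 = 185.969542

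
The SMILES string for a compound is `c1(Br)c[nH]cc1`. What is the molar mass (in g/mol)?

145.99 g/mol

Atom tally by fragment:
  pyrrole ring core → C:4 H:5 N:1
  (− 1 ring H displaced by substituents)
  + Br → Br:1
Element totals:
  C: 4
  H: 4
  Br: 1
  N: 1
Molecular formula: C4H4BrN.
  M = 4(12.011) + 4(1.008) + 79.904 + 14.007
    = 48.044 + 4.032 + 79.904 + 14.007 = 145.987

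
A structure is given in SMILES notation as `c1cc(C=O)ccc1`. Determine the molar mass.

Atom tally by fragment:
  benzene ring core → C:6 H:6
  (− 1 ring H displaced by substituents)
  + CHO → C:1 H:1 O:1
Element totals:
  C: 7
  H: 6
  O: 1
Molecular formula: C7H6O.
  M = 7(12.011) + 6(1.008) + 15.999
    = 84.077 + 6.048 + 15.999 = 106.124

106.12 g/mol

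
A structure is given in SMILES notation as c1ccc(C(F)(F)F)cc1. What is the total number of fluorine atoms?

Atom tally by fragment:
  benzene ring core → C:6 H:6
  (− 1 ring H displaced by substituents)
  + CF3 → C:1 F:3
Element totals:
  C: 7
  H: 5
  F: 3

3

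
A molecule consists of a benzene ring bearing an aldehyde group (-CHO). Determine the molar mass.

106.12 g/mol

Atom tally by fragment:
  benzene ring core → C:6 H:6
  (− 1 ring H displaced by substituents)
  + CHO → C:1 H:1 O:1
Element totals:
  C: 7
  H: 6
  O: 1
Molecular formula: C7H6O.
  M = 7(12.011) + 6(1.008) + 15.999
    = 84.077 + 6.048 + 15.999 = 106.124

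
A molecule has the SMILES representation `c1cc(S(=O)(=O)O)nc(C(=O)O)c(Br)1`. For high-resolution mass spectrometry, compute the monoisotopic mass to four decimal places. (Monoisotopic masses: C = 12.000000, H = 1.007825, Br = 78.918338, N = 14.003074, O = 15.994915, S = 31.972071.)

280.8994

Atom tally by fragment:
  pyridine ring core → C:5 H:5 N:1
  (− 3 ring H displaced by substituents)
  + SO3H → S:1 O:3 H:1
  + COOH → C:1 H:1 O:2
  + Br → Br:1
Element totals:
  C: 6
  H: 4
  Br: 1
  N: 1
  O: 5
  S: 1
Molecular formula: C6H4BrNO5S.
  M = 6(12.0) + 4(1.007825) + 78.918338 + 14.003074 + 5(15.994915) + 31.972071
    = 72.000000 + 4.031300 + 78.918338 + 14.003074 + 79.974575 + 31.972071 = 280.899358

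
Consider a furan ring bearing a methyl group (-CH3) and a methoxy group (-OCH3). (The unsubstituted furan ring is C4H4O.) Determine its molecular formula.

Atom tally by fragment:
  furan ring core → C:4 H:4 O:1
  (− 2 ring H displaced by substituents)
  + CH3 → C:1 H:3
  + OCH3 → C:1 H:3 O:1
Element totals:
  C: 6
  H: 8
  O: 2

C6H8O2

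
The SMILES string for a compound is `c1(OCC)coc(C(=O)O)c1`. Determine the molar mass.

Atom tally by fragment:
  furan ring core → C:4 H:4 O:1
  (− 2 ring H displaced by substituents)
  + OC2H5 → C:2 H:5 O:1
  + COOH → C:1 H:1 O:2
Element totals:
  C: 7
  H: 8
  O: 4
Molecular formula: C7H8O4.
  M = 7(12.011) + 8(1.008) + 4(15.999)
    = 84.077 + 8.064 + 63.996 = 156.137

156.14 g/mol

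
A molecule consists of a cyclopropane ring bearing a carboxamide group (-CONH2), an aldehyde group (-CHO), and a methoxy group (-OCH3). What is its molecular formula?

Atom tally by fragment:
  cyclopropane ring core → C:3 H:6
  (− 3 ring H displaced by substituents)
  + CONH2 → C:1 H:2 O:1 N:1
  + CHO → C:1 H:1 O:1
  + OCH3 → C:1 H:3 O:1
Element totals:
  C: 6
  H: 9
  N: 1
  O: 3

C6H9NO3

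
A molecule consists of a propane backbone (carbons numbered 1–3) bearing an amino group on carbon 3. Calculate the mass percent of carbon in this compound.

Atom tally by fragment:
  CH3 → C:1 H:3
  CH2 → C:1 H:2
  CH2NH2 → C:1 H:4 N:1
Element totals:
  C: 3
  H: 9
  N: 1
Molecular formula: C3H9N.
Molar mass = 59.112 g/mol.
Mass from C: 3 × 12.011 = 36.033 g/mol.
%C = 36.033 / 59.112 × 100 = 60.96%.

60.96%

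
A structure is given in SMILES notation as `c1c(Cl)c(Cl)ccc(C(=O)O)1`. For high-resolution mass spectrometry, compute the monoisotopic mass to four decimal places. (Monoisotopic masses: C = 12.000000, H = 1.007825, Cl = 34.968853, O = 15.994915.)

Atom tally by fragment:
  benzene ring core → C:6 H:6
  (− 3 ring H displaced by substituents)
  + Cl → Cl:1
  + Cl → Cl:1
  + COOH → C:1 H:1 O:2
Element totals:
  C: 7
  H: 4
  Cl: 2
  O: 2
Molecular formula: C7H4Cl2O2.
  M = 7(12.0) + 4(1.007825) + 2(34.968853) + 2(15.994915)
    = 84.000000 + 4.031300 + 69.937706 + 31.989830 = 189.958836

189.9588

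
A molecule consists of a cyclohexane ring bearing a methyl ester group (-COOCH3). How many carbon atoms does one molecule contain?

Atom tally by fragment:
  cyclohexane ring core → C:6 H:12
  (− 1 ring H displaced by substituents)
  + COOCH3 → C:2 H:3 O:2
Element totals:
  C: 8
  H: 14
  O: 2

8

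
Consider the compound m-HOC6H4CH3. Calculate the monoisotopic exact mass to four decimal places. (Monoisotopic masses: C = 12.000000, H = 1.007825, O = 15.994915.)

108.0575

Atom tally by fragment:
  benzene ring core → C:6 H:6
  (− 2 ring H displaced by substituents)
  + OH → O:1 H:1
  + CH3 → C:1 H:3
Element totals:
  C: 7
  H: 8
  O: 1
Molecular formula: C7H8O.
  M = 7(12.0) + 8(1.007825) + 15.994915
    = 84.000000 + 8.062600 + 15.994915 = 108.057515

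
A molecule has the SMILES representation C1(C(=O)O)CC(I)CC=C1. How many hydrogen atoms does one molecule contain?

9

Atom tally by fragment:
  cyclohexene ring core → C:6 H:10
  (− 2 ring H displaced by substituents)
  + COOH → C:1 H:1 O:2
  + I → I:1
Element totals:
  C: 7
  H: 9
  I: 1
  O: 2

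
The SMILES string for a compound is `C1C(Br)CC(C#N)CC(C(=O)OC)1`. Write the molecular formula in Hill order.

C9H12BrNO2

Atom tally by fragment:
  cyclohexane ring core → C:6 H:12
  (− 3 ring H displaced by substituents)
  + Br → Br:1
  + CN → C:1 N:1
  + COOCH3 → C:2 H:3 O:2
Element totals:
  C: 9
  H: 12
  Br: 1
  N: 1
  O: 2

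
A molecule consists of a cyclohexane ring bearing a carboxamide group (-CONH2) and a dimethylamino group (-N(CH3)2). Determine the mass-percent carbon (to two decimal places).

Atom tally by fragment:
  cyclohexane ring core → C:6 H:12
  (− 2 ring H displaced by substituents)
  + CONH2 → C:1 H:2 O:1 N:1
  + N(CH3)2 → N:1 C:2 H:6
Element totals:
  C: 9
  H: 18
  N: 2
  O: 1
Molecular formula: C9H18N2O.
Molar mass = 170.256 g/mol.
Mass from C: 9 × 12.011 = 108.099 g/mol.
%C = 108.099 / 170.256 × 100 = 63.49%.

63.49%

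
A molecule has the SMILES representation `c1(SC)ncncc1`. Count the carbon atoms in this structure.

5

Atom tally by fragment:
  pyrimidine ring core → C:4 H:4 N:2
  (− 1 ring H displaced by substituents)
  + SCH3 → C:1 H:3 S:1
Element totals:
  C: 5
  H: 6
  N: 2
  S: 1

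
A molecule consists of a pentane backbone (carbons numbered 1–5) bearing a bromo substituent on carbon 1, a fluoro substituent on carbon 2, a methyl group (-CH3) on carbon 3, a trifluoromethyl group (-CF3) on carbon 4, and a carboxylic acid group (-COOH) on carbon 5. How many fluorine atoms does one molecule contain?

4

Atom tally by fragment:
  BrCH2 → C:1 H:2 Br:1
  CH(F) → C:1 H:1 F:1
  CH(CH3) → C:2 H:4
  CH(CF3) → C:2 H:1 F:3
  CH2COOH → C:2 H:3 O:2
Element totals:
  C: 8
  H: 11
  Br: 1
  F: 4
  O: 2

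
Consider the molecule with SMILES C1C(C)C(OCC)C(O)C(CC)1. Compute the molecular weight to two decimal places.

Atom tally by fragment:
  cyclopentane ring core → C:5 H:10
  (− 4 ring H displaced by substituents)
  + CH3 → C:1 H:3
  + OC2H5 → C:2 H:5 O:1
  + OH → O:1 H:1
  + C2H5 → C:2 H:5
Element totals:
  C: 10
  H: 20
  O: 2
Molecular formula: C10H20O2.
  M = 10(12.011) + 20(1.008) + 2(15.999)
    = 120.110 + 20.160 + 31.998 = 172.268

172.27 g/mol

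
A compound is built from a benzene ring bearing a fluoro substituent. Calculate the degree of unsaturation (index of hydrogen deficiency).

Atom tally by fragment:
  benzene ring core → C:6 H:6
  (− 1 ring H displaced by substituents)
  + F → F:1
Element totals:
  C: 6
  H: 5
  F: 1
Molecular formula: C6H5F.
DoU = (2C + 2 + N − H − X) / 2 = (2·6 + 2 + 0 − 5 − 1) / 2 = 4.

4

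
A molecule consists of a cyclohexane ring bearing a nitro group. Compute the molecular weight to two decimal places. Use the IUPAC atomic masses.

129.16 g/mol

Atom tally by fragment:
  cyclohexane ring core → C:6 H:12
  (− 1 ring H displaced by substituents)
  + NO2 → N:1 O:2
Element totals:
  C: 6
  H: 11
  N: 1
  O: 2
Molecular formula: C6H11NO2.
  M = 6(12.011) + 11(1.008) + 14.007 + 2(15.999)
    = 72.066 + 11.088 + 14.007 + 31.998 = 129.159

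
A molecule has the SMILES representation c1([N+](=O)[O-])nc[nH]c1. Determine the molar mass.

113.08 g/mol

Atom tally by fragment:
  imidazole ring core → C:3 H:4 N:2
  (− 1 ring H displaced by substituents)
  + NO2 → N:1 O:2
Element totals:
  C: 3
  H: 3
  N: 3
  O: 2
Molecular formula: C3H3N3O2.
  M = 3(12.011) + 3(1.008) + 3(14.007) + 2(15.999)
    = 36.033 + 3.024 + 42.021 + 31.998 = 113.076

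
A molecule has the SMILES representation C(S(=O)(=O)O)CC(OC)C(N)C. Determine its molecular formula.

Atom tally by fragment:
  HO3SCH2 → C:1 H:3 S:1 O:3
  CH2 → C:1 H:2
  CH(OCH3) → C:2 H:4 O:1
  CH(NH2) → C:1 H:3 N:1
  CH3 → C:1 H:3
Element totals:
  C: 6
  H: 15
  N: 1
  O: 4
  S: 1

C6H15NO4S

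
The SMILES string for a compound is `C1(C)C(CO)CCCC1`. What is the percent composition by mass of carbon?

Atom tally by fragment:
  cyclohexane ring core → C:6 H:12
  (− 2 ring H displaced by substituents)
  + CH3 → C:1 H:3
  + CH2OH → C:1 H:3 O:1
Element totals:
  C: 8
  H: 16
  O: 1
Molecular formula: C8H16O.
Molar mass = 128.215 g/mol.
Mass from C: 8 × 12.011 = 96.088 g/mol.
%C = 96.088 / 128.215 × 100 = 74.94%.

74.94%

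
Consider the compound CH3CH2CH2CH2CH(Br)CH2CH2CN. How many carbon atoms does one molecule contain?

8

Atom tally by fragment:
  CH3 → C:1 H:3
  CH2 → C:1 H:2
  CH2 → C:1 H:2
  CH2 → C:1 H:2
  CH(Br) → C:1 H:1 Br:1
  CH2 → C:1 H:2
  CH2CN → C:2 H:2 N:1
Element totals:
  C: 8
  H: 14
  Br: 1
  N: 1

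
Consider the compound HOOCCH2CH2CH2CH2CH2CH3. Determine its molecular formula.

Atom tally by fragment:
  HOOCCH2 → C:2 H:3 O:2
  CH2 → C:1 H:2
  CH2 → C:1 H:2
  CH2 → C:1 H:2
  CH2 → C:1 H:2
  CH3 → C:1 H:3
Element totals:
  C: 7
  H: 14
  O: 2

C7H14O2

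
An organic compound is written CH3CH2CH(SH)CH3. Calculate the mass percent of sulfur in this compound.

35.55%

Element totals:
  C: 4
  H: 10
  S: 1
Molecular formula: C4H10S.
Molar mass = 90.184 g/mol.
Mass from S: 1 × 32.06 = 32.060 g/mol.
%S = 32.060 / 90.184 × 100 = 35.55%.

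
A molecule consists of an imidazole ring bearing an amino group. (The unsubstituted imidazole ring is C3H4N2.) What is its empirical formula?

Atom tally by fragment:
  imidazole ring core → C:3 H:4 N:2
  (− 1 ring H displaced by substituents)
  + NH2 → N:1 H:2
Element totals:
  C: 3
  H: 5
  N: 3
Molecular formula: C3H5N3.
gcd of subscripts (3, 5, 3) = 1, so the empirical formula equals the molecular formula.

C3H5N3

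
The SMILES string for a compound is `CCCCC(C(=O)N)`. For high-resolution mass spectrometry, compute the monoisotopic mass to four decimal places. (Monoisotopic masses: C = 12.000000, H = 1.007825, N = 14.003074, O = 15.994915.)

Atom tally by fragment:
  CH3 → C:1 H:3
  CH2 → C:1 H:2
  CH2 → C:1 H:2
  CH2 → C:1 H:2
  CH2CONH2 → C:2 H:4 O:1 N:1
Element totals:
  C: 6
  H: 13
  N: 1
  O: 1
Molecular formula: C6H13NO.
  M = 6(12.0) + 13(1.007825) + 14.003074 + 15.994915
    = 72.000000 + 13.101725 + 14.003074 + 15.994915 = 115.099714

115.0997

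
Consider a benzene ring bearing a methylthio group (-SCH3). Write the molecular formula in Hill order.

Atom tally by fragment:
  benzene ring core → C:6 H:6
  (− 1 ring H displaced by substituents)
  + SCH3 → C:1 H:3 S:1
Element totals:
  C: 7
  H: 8
  S: 1

C7H8S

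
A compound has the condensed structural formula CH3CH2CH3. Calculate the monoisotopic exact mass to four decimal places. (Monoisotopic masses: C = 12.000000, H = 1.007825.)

44.0626

Element totals:
  C: 3
  H: 8
Molecular formula: C3H8.
  M = 3(12.0) + 8(1.007825)
    = 36.000000 + 8.062600 = 44.062600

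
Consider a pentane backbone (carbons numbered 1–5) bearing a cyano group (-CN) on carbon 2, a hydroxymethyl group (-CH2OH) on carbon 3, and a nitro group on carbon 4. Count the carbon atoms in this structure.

Atom tally by fragment:
  CH3 → C:1 H:3
  CH(CN) → C:2 H:1 N:1
  CH(CH2OH) → C:2 H:4 O:1
  CH(NO2) → C:1 H:1 N:1 O:2
  CH3 → C:1 H:3
Element totals:
  C: 7
  H: 12
  N: 2
  O: 3

7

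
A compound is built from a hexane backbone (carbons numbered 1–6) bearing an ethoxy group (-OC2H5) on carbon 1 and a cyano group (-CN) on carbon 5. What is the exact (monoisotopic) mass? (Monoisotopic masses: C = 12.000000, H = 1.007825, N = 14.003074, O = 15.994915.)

155.1310

Atom tally by fragment:
  C2H5OCH2 → C:3 H:7 O:1
  CH2 → C:1 H:2
  CH2 → C:1 H:2
  CH2 → C:1 H:2
  CH(CN) → C:2 H:1 N:1
  CH3 → C:1 H:3
Element totals:
  C: 9
  H: 17
  N: 1
  O: 1
Molecular formula: C9H17NO.
  M = 9(12.0) + 17(1.007825) + 14.003074 + 15.994915
    = 108.000000 + 17.133025 + 14.003074 + 15.994915 = 155.131014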